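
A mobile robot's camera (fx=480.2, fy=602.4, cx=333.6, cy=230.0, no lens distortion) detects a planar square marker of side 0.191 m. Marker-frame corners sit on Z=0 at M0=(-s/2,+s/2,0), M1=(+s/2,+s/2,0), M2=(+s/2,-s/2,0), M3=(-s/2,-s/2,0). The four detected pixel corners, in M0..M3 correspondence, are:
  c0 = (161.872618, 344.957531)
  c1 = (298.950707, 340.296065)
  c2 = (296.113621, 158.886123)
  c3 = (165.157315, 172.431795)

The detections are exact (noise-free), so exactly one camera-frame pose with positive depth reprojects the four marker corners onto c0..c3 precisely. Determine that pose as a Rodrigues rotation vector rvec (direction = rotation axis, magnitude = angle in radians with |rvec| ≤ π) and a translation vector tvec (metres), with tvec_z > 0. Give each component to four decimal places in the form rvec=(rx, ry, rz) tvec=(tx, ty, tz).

Intrinsics K: fx=480.2, fy=602.4, cx=333.6, cy=230.0
Marker side s = 0.191 m; corners in marker frame (Z=0):
  M0 = (-0.0955, +0.0955, 0)
  M1 = (+0.0955, +0.0955, 0)
  M2 = (+0.0955, -0.0955, 0)
  M3 = (-0.0955, -0.0955, 0)
Detected image corners:
  c0 = (161.872618, 344.957531) px
  c1 = (298.950707, 340.296065) px
  c2 = (296.113621, 158.886123) px
  c3 = (165.157315, 172.431795) px
Planar DLT: solve 8×8 A·h = b for H (H[2,2]=1):
  H  [+637.86174 -56.83026 +228.76525]
  H  [-118.12635 +865.02507 +252.23768]
  H  [-0.27517 -0.23962 +1.00000]
B = K⁻¹H; ‖b₁‖=1.546881, ‖b₂‖=1.546881; λ = 2/(‖b₁‖+‖b₂‖) = 0.646462, sign → tz>0 ⇒ λ=+0.646462
r₁ = λ·B[:,0] = (+0.98229,-0.05885,-0.17788); r₂ = λ·B[:,1] = (+0.03111,+0.98744,-0.15490)
r₃ = r₁×r₂ = (+0.18477,+0.14663,+0.97178); SVD([r₁ r₂ r₃]) → R = UVᵀ:
  R  [+0.98229 +0.03111 +0.18477]
  R  [-0.05885 +0.98744 +0.14663]
  R  [-0.17788 -0.15490 +0.97178]
t = (-0.14113, +0.02386, +0.64646) m
tr R = 2.941513; θ = arccos((tr R − 1)/2) = 0.242434 rad = 13.890°
axis k = ((R−Rᵀ)₃₂, (R−Rᵀ)₁₃, (R−Rᵀ)₂₁) / (2 sinθ) = (-0.628014, +0.755313, -0.187355)
rvec = θ·k = (-0.152252, +0.183114, -0.045421)

rvec=(-0.1523, 0.1831, -0.0454) tvec=(-0.1411, 0.0239, 0.6465)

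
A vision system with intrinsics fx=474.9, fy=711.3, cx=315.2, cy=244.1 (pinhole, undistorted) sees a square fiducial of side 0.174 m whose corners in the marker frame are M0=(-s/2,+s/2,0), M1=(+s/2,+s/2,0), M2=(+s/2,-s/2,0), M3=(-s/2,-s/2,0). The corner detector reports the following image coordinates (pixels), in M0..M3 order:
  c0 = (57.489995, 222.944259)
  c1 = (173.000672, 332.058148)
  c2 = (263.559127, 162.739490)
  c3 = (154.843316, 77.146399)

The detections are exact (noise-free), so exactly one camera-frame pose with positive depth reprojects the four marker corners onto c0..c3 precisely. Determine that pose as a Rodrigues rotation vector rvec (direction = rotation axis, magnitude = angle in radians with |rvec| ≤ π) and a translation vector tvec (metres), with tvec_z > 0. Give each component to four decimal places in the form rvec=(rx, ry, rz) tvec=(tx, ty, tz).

rvec=(-0.4775, 0.1306, 0.5389) tvec=(-0.1834, -0.0418, 0.5722)

Intrinsics K: fx=474.9, fy=711.3, cx=315.2, cy=244.1
Marker side s = 0.174 m; corners in marker frame (Z=0):
  M0 = (-0.0870, +0.0870, 0)
  M1 = (+0.0870, +0.0870, 0)
  M2 = (+0.0870, -0.0870, 0)
  M3 = (-0.0870, -0.0870, 0)
Detected image corners:
  c0 = (57.489995, 222.944259) px
  c1 = (173.000672, 332.058148) px
  c2 = (263.559127, 162.739490) px
  c3 = (154.843316, 77.146399) px
Planar DLT: solve 8×8 A·h = b for H (H[2,2]=1):
  H  [+574.44017 -654.76971 +163.03212]
  H  [+471.21801 +763.27759 +192.10927]
  H  [-0.42346 -0.70319 +1.00000]
B = K⁻¹H; ‖b₁‖=1.747542, ‖b₂‖=1.747542; λ = 2/(‖b₁‖+‖b₂‖) = 0.572232, sign → tz>0 ⇒ λ=+0.572232
r₁ = λ·B[:,0] = (+0.85300,+0.46225,-0.24231); r₂ = λ·B[:,1] = (-0.52189,+0.75214,-0.40239)
r₃ = r₁×r₂ = (-0.00375,+0.46970,+0.88282); SVD([r₁ r₂ r₃]) → R = UVᵀ:
  R  [+0.85300 -0.52189 -0.00375]
  R  [+0.46225 +0.75214 +0.46970]
  R  [-0.24231 -0.40239 +0.88282]
t = (-0.18336, -0.04183, +0.57223) m
tr R = 2.487957; θ = arccos((tr R − 1)/2) = 0.731792 rad = 41.929°
axis k = ((R−Rᵀ)₃₂, (R−Rᵀ)₁₃, (R−Rᵀ)₂₁) / (2 sinθ) = (-0.652563, +0.178513, +0.736407)
rvec = θ·k = (-0.477540, +0.130634, +0.538896)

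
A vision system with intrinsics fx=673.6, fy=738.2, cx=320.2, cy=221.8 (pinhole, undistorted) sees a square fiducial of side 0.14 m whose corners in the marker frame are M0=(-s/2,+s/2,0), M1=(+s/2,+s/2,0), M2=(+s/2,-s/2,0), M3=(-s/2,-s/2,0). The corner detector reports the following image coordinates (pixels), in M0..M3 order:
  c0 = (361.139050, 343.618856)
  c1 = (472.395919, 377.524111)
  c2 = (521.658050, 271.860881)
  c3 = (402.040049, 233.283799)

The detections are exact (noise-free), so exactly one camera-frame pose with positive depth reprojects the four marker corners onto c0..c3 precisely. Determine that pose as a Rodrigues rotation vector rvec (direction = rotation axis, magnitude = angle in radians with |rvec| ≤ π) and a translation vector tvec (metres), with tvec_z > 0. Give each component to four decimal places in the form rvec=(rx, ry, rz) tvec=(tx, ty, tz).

rvec=(0.4602, -0.0259, 0.3001) tvec=(0.1354, 0.0906, 0.7686)

Intrinsics K: fx=673.6, fy=738.2, cx=320.2, cy=221.8
Marker side s = 0.14 m; corners in marker frame (Z=0):
  M0 = (-0.0700, +0.0700, 0)
  M1 = (+0.0700, +0.0700, 0)
  M2 = (+0.0700, -0.0700, 0)
  M3 = (-0.0700, -0.0700, 0)
Detected image corners:
  c0 = (361.139050, 343.618856) px
  c1 = (472.395919, 377.524111) px
  c2 = (521.658050, 271.860881) px
  c3 = (402.040049, 233.283799) px
Planar DLT: solve 8×8 A·h = b for H (H[2,2]=1):
  H  [+875.95534 -74.44763 +438.90179]
  H  [+294.90063 +944.21983 +308.85601]
  H  [+0.11969 +0.56410 +1.00000]
B = K⁻¹H; ‖b₁‖=1.301076, ‖b₂‖=1.301076; λ = 2/(‖b₁‖+‖b₂‖) = 0.768594, sign → tz>0 ⇒ λ=+0.768594
r₁ = λ·B[:,0] = (+0.95576,+0.27940,+0.09199); r₂ = λ·B[:,1] = (-0.29104,+0.85283,+0.43356)
r₃ = r₁×r₂ = (+0.04268,-0.44116,+0.89641); SVD([r₁ r₂ r₃]) → R = UVᵀ:
  R  [+0.95576 -0.29104 +0.04268]
  R  [+0.27940 +0.85283 -0.44116]
  R  [+0.09199 +0.43356 +0.89641]
t = (+0.13544, +0.09064, +0.76859) m
tr R = 2.705000; θ = arccos((tr R − 1)/2) = 0.550047 rad = 31.515°
axis k = ((R−Rᵀ)₃₂, (R−Rᵀ)₁₃, (R−Rᵀ)₂₁) / (2 sinθ) = (+0.836689, -0.047166, +0.545644)
rvec = θ·k = (+0.460218, -0.025944, +0.300130)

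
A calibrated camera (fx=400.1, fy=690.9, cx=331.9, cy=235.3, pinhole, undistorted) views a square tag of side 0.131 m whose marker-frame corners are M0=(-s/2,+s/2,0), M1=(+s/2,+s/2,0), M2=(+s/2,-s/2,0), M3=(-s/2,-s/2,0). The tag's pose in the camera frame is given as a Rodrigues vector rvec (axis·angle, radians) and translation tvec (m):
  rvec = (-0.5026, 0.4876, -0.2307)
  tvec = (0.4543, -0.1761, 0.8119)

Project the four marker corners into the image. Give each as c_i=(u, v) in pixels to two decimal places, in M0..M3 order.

c0=(532.99, 150.45) c1=(606.55, 105.34) c2=(578.12, 21.72) c3=(511.89, 68.25)

Intrinsics K: fx=400.1, fy=690.9, cx=331.9, cy=235.3
Marker side s = 0.131 m; corners in marker frame (Z=0):
  M0 = (-0.0655, +0.0655, 0)
  M1 = (+0.0655, +0.0655, 0)
  M2 = (+0.0655, -0.0655, 0)
  M3 = (-0.0655, -0.0655, 0)
rvec = (-0.5026, 0.4876, -0.2307), |rvec| = θ = 0.73728 rad = 42.243°
Rodrigues: sinθ=0.67228, 1−cosθ=0.25970; R = I + sinθ·[k]× + (1−cosθ)·[k]×²:
    [+0.86098 +0.09328 +0.50001]
    [-0.32744 +0.85389 +0.40454]
    [-0.38921 -0.51203 +0.76573]
t = (0.4543, -0.1761, 0.8119) m
M0: Pc = R·M0+t = (+0.40402, -0.09872, +0.80386); u = 400.1·(+0.40402)/0.80386 + 331.9 = 532.9890, v = 690.9·(-0.09872)/0.80386 + 235.3 = 150.4494
M1: Pc = R·M1+t = (+0.51680, -0.14162, +0.75287); u = 400.1·(+0.51680)/0.75287 + 331.9 = 606.5473, v = 690.9·(-0.14162)/0.75287 + 235.3 = 105.3387
M2: Pc = R·M2+t = (+0.50458, -0.25348, +0.81994); u = 400.1·(+0.50458)/0.81994 + 331.9 = 578.1171, v = 690.9·(-0.25348)/0.81994 + 235.3 = 21.7156
M3: Pc = R·M3+t = (+0.39180, -0.21058, +0.87093); u = 400.1·(+0.39180)/0.87093 + 331.9 = 511.8884, v = 690.9·(-0.21058)/0.87093 + 235.3 = 68.2476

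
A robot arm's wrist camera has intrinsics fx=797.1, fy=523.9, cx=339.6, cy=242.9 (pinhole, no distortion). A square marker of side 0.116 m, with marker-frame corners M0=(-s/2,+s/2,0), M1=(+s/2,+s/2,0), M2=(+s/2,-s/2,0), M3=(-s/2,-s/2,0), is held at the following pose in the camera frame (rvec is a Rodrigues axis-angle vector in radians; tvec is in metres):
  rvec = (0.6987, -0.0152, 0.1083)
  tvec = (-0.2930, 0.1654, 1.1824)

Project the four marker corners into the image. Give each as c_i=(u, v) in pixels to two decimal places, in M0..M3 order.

c0=(105.89, 330.75) c1=(182.20, 335.03) c2=(180.43, 300.75) c3=(99.14, 296.02)

Intrinsics K: fx=797.1, fy=523.9, cx=339.6, cy=242.9
Marker side s = 0.116 m; corners in marker frame (Z=0):
  M0 = (-0.0580, +0.0580, 0)
  M1 = (+0.0580, +0.0580, 0)
  M2 = (+0.0580, -0.0580, 0)
  M3 = (-0.0580, -0.0580, 0)
rvec = (0.6987, -0.0152, 0.1083), |rvec| = θ = 0.70721 rad = 40.520°
Rodrigues: sinθ=0.64971, 1−cosθ=0.23982; R = I + sinθ·[k]× + (1−cosθ)·[k]×²:
    [+0.99427 -0.10459 +0.02232]
    [+0.09440 +0.76029 -0.64269]
    [+0.05025 +0.64111 +0.76580]
t = (-0.2930, 0.1654, 1.1824) m
M0: Pc = R·M0+t = (-0.35673, +0.20402, +1.21667); u = 797.1·(-0.35673)/1.21667 + 339.6 = 105.8864, v = 523.9·(+0.20402)/1.21667 + 242.9 = 330.7520
M1: Pc = R·M1+t = (-0.24140, +0.21497, +1.22250); u = 797.1·(-0.24140)/1.22250 + 339.6 = 182.2019, v = 523.9·(+0.21497)/1.22250 + 242.9 = 335.0260
M2: Pc = R·M2+t = (-0.22927, +0.12678, +1.14813); u = 797.1·(-0.22927)/1.14813 + 339.6 = 180.4296, v = 523.9·(+0.12678)/1.14813 + 242.9 = 300.7500
M3: Pc = R·M3+t = (-0.34460, +0.11583, +1.14230); u = 797.1·(-0.34460)/1.14230 + 339.6 = 99.1366, v = 523.9·(+0.11583)/1.14230 + 242.9 = 296.0227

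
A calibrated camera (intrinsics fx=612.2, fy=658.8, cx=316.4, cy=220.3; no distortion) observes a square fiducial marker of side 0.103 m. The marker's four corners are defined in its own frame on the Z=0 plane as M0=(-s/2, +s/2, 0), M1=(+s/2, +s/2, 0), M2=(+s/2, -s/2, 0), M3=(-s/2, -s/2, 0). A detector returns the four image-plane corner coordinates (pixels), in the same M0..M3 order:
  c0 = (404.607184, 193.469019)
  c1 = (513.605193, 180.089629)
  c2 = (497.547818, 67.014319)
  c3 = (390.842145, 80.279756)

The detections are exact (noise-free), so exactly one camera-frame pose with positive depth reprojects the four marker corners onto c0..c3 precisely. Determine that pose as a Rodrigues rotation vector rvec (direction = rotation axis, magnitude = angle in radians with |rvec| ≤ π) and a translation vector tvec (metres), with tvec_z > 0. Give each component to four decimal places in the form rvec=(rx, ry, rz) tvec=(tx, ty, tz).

Intrinsics K: fx=612.2, fy=658.8, cx=316.4, cy=220.3
Marker side s = 0.103 m; corners in marker frame (Z=0):
  M0 = (-0.0515, +0.0515, 0)
  M1 = (+0.0515, +0.0515, 0)
  M2 = (+0.0515, -0.0515, 0)
  M3 = (-0.0515, -0.0515, 0)
Detected image corners:
  c0 = (404.607184, 193.469019) px
  c1 = (513.605193, 180.089629) px
  c2 = (497.547818, 67.014319) px
  c3 = (390.842145, 80.279756) px
Planar DLT: solve 8×8 A·h = b for H (H[2,2]=1):
  H  [+1040.53476 +52.45300 +451.53243]
  H  [-131.19854 +1071.75930 +129.62269]
  H  [-0.01429 -0.20438 +1.00000]
B = K⁻¹H; ‖b₁‖=1.718139, ‖b₂‖=1.718139; λ = 2/(‖b₁‖+‖b₂‖) = 0.582025, sign → tz>0 ⇒ λ=+0.582025
r₁ = λ·B[:,0] = (+0.99355,-0.11313,-0.00832); r₂ = λ·B[:,1] = (+0.11135,+0.98664,-0.11895)
r₃ = r₁×r₂ = (+0.02166,+0.11726,+0.99286); SVD([r₁ r₂ r₃]) → R = UVᵀ:
  R  [+0.99355 +0.11135 +0.02166]
  R  [-0.11313 +0.98664 +0.11726]
  R  [-0.00832 -0.11895 +0.99286]
t = (+0.12847, -0.08011, +0.58203) m
tr R = 2.973047; θ = arccos((tr R − 1)/2) = 0.164357 rad = 9.417°
axis k = ((R−Rᵀ)₃₂, (R−Rᵀ)₁₃, (R−Rᵀ)₂₁) / (2 sinθ) = (-0.721842, +0.091610, -0.685967)
rvec = θ·k = (-0.118640, +0.015057, -0.112744)

rvec=(-0.1186, 0.0151, -0.1127) tvec=(0.1285, -0.0801, 0.5820)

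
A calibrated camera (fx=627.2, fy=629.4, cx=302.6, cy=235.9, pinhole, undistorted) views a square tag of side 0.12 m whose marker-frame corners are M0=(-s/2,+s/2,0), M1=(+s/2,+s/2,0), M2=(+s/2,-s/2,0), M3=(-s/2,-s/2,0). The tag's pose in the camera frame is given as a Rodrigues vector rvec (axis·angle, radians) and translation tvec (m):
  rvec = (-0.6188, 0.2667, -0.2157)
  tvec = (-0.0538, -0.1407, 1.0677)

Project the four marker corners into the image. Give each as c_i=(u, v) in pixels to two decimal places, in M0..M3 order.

c0=(240.48, 189.78) c1=(308.72, 168.29) c2=(300.12, 117.82) c3=(236.43, 138.91)

Intrinsics K: fx=627.2, fy=629.4, cx=302.6, cy=235.9
Marker side s = 0.12 m; corners in marker frame (Z=0):
  M0 = (-0.0600, +0.0600, 0)
  M1 = (+0.0600, +0.0600, 0)
  M2 = (+0.0600, -0.0600, 0)
  M3 = (-0.0600, -0.0600, 0)
rvec = (-0.6188, 0.2667, -0.2157), |rvec| = θ = 0.70751 rad = 40.537°
Rodrigues: sinθ=0.64994, 1−cosθ=0.24002; R = I + sinθ·[k]× + (1−cosθ)·[k]×²:
    [+0.94359 +0.11902 +0.30900]
    [-0.27728 +0.79409 +0.54087]
    [-0.18100 -0.59604 +0.78229]
t = (-0.0538, -0.1407, 1.0677) m
M0: Pc = R·M0+t = (-0.10327, -0.07642, +1.04280); u = 627.2·(-0.10327)/1.04280 + 302.6 = 240.4849, v = 629.4·(-0.07642)/1.04280 + 235.9 = 189.7766
M1: Pc = R·M1+t = (+0.00996, -0.10969, +1.02108); u = 627.2·(+0.00996)/1.02108 + 302.6 = 308.7156, v = 629.4·(-0.10969)/1.02108 + 235.9 = 168.2853
M2: Pc = R·M2+t = (-0.00433, -0.20498, +1.09260); u = 627.2·(-0.00433)/1.09260 + 302.6 = 300.1167, v = 629.4·(-0.20498)/1.09260 + 235.9 = 117.8188
M3: Pc = R·M3+t = (-0.11756, -0.17171, +1.11432); u = 627.2·(-0.11756)/1.11432 + 302.6 = 236.4331, v = 629.4·(-0.17171)/1.11432 + 235.9 = 138.9143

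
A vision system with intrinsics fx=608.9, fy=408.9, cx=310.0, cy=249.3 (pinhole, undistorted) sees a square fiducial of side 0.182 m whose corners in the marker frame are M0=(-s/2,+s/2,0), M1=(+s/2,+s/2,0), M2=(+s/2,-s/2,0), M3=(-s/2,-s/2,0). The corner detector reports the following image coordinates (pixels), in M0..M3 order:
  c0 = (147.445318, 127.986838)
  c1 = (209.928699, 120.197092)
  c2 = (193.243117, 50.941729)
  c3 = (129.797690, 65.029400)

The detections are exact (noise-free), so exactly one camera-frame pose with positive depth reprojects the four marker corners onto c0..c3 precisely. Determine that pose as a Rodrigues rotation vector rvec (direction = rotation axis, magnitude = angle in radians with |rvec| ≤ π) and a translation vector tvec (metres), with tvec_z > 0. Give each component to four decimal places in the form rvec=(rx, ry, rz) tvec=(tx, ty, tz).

rvec=(0.2939, 0.6248, -0.0406) tvec=(-0.2766, -0.4593, 1.1935)

Intrinsics K: fx=608.9, fy=408.9, cx=310.0, cy=249.3
Marker side s = 0.182 m; corners in marker frame (Z=0):
  M0 = (-0.0910, +0.0910, 0)
  M1 = (+0.0910, +0.0910, 0)
  M2 = (+0.0910, -0.0910, 0)
  M3 = (-0.0910, -0.0910, 0)
Detected image corners:
  c0 = (147.445318, 127.986838) px
  c1 = (209.928699, 120.197092) px
  c2 = (193.243117, 50.941729) px
  c3 = (129.797690, 65.029400) px
Planar DLT: solve 8×8 A·h = b for H (H[2,2]=1):
  H  [+262.96847 +131.33187 +168.87628]
  H  [-104.14918 +382.19907 +91.93378]
  H  [-0.48757 +0.21688 +1.00000]
B = K⁻¹H; ‖b₁‖=0.837901, ‖b₂‖=0.837901; λ = 2/(‖b₁‖+‖b₂‖) = 1.193458, sign → tz>0 ⇒ λ=+1.193458
r₁ = λ·B[:,0] = (+0.81168,+0.05079,-0.58190); r₂ = λ·B[:,1] = (+0.12563,+0.95771,+0.25884)
r₃ = r₁×r₂ = (+0.57044,-0.28320,+0.77097); SVD([r₁ r₂ r₃]) → R = UVᵀ:
  R  [+0.81168 +0.12563 +0.57044]
  R  [+0.05079 +0.95771 -0.28320]
  R  [-0.58190 +0.25884 +0.77097]
t = (-0.27661, -0.45931, +1.19346) m
tr R = 2.540363; θ = arccos((tr R − 1)/2) = 0.691670 rad = 39.630°
axis k = ((R−Rᵀ)₃₂, (R−Rᵀ)₁₃, (R−Rᵀ)₂₁) / (2 sinθ) = (+0.424914, +0.903330, -0.058670)
rvec = θ·k = (+0.293900, +0.624807, -0.040580)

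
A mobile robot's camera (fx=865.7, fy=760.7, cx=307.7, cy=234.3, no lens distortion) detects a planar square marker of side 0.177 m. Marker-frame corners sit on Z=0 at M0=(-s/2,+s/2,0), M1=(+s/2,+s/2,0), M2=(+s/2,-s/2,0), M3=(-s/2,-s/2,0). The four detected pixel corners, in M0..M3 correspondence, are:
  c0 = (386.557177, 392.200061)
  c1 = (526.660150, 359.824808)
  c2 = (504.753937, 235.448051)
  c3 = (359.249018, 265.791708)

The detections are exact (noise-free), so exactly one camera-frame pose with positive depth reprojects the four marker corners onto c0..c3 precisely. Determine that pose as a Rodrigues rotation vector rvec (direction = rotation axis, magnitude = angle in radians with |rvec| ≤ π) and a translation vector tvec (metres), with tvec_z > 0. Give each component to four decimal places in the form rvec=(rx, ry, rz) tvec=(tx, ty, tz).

rvec=(0.1782, -0.1620, -0.2105) tvec=(0.1610, 0.1063, 1.0120)

Intrinsics K: fx=865.7, fy=760.7, cx=307.7, cy=234.3
Marker side s = 0.177 m; corners in marker frame (Z=0):
  M0 = (-0.0885, +0.0885, 0)
  M1 = (+0.0885, +0.0885, 0)
  M2 = (+0.0885, -0.0885, 0)
  M3 = (-0.0885, -0.0885, 0)
Detected image corners:
  c0 = (386.557177, 392.200061) px
  c1 = (526.660150, 359.824808) px
  c2 = (504.753937, 235.448051) px
  c3 = (359.249018, 265.791708) px
Planar DLT: solve 8×8 A·h = b for H (H[2,2]=1):
  H  [+868.30163 +223.14954 +445.39002]
  H  [-133.71923 +767.81839 +314.17622]
  H  [+0.13899 +0.18977 +1.00000]
B = K⁻¹H; ‖b₁‖=0.988160, ‖b₂‖=0.988160; λ = 2/(‖b₁‖+‖b₂‖) = 1.011982, sign → tz>0 ⇒ λ=+1.011982
r₁ = λ·B[:,0] = (+0.96503,-0.22121,+0.14066); r₂ = λ·B[:,1] = (+0.19260,+0.96230,+0.19204)
r₃ = r₁×r₂ = (-0.17784,-0.15823,+0.97125); SVD([r₁ r₂ r₃]) → R = UVᵀ:
  R  [+0.96503 +0.19260 -0.17784]
  R  [-0.22121 +0.96230 -0.15823]
  R  [+0.14066 +0.19204 +0.97125]
t = (+0.16096, +0.10626, +1.01198) m
tr R = 2.898585; θ = arccos((tr R − 1)/2) = 0.319818 rad = 18.324°
axis k = ((R−Rᵀ)₃₂, (R−Rᵀ)₁₃, (R−Rᵀ)₂₁) / (2 sinθ) = (+0.557058, -0.506529, -0.658114)
rvec = θ·k = (+0.178157, -0.161997, -0.210477)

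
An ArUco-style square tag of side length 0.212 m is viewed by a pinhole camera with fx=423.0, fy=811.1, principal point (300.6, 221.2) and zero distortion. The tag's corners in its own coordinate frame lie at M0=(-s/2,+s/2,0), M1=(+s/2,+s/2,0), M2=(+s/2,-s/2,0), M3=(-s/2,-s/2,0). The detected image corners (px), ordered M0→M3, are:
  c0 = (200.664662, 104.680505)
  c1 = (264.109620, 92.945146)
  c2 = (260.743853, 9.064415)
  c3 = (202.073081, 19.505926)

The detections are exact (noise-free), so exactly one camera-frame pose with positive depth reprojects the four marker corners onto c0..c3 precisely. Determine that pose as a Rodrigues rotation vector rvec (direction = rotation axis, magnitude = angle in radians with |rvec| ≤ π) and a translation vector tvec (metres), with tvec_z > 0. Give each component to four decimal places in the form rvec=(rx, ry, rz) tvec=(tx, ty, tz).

rvec=(-0.5756, -0.0047, -0.1092) tvec=(-0.2387, -0.3016, 1.4708)

Intrinsics K: fx=423.0, fy=811.1, cx=300.6, cy=221.2
Marker side s = 0.212 m; corners in marker frame (Z=0):
  M0 = (-0.1060, +0.1060, 0)
  M1 = (+0.1060, +0.1060, 0)
  M2 = (+0.1060, -0.1060, 0)
  M3 = (-0.1060, -0.1060, 0)
Detected image corners:
  c0 = (200.664662, 104.680505) px
  c1 = (264.109620, 92.945146) px
  c2 = (260.743853, 9.064415) px
  c3 = (202.073081, 19.505926) px
Planar DLT: solve 8×8 A·h = b for H (H[2,2]=1):
  H  [+293.08008 -80.97360 +231.95557]
  H  [-50.84041 +377.82936 +54.88099]
  H  [+0.02377 -0.36921 +1.00000]
B = K⁻¹H; ‖b₁‖=0.679914, ‖b₂‖=0.679914; λ = 2/(‖b₁‖+‖b₂‖) = 1.470774, sign → tz>0 ⇒ λ=+1.470774
r₁ = λ·B[:,0] = (+0.99420,-0.10172,+0.03496); r₂ = λ·B[:,1] = (+0.10435,+0.83321,-0.54302)
r₃ = r₁×r₂ = (+0.02611,+0.54352,+0.83899); SVD([r₁ r₂ r₃]) → R = UVᵀ:
  R  [+0.99420 +0.10435 +0.02611]
  R  [-0.10172 +0.83321 +0.54352]
  R  [+0.03496 -0.54302 +0.83899]
t = (-0.23868, -0.30159, +1.47077) m
tr R = 2.666401; θ = arccos((tr R − 1)/2) = 0.585926 rad = 33.571°
axis k = ((R−Rᵀ)₃₂, (R−Rᵀ)₁₃, (R−Rᵀ)₂₁) / (2 sinθ) = (-0.982455, -0.008001, -0.186328)
rvec = θ·k = (-0.575646, -0.004688, -0.109175)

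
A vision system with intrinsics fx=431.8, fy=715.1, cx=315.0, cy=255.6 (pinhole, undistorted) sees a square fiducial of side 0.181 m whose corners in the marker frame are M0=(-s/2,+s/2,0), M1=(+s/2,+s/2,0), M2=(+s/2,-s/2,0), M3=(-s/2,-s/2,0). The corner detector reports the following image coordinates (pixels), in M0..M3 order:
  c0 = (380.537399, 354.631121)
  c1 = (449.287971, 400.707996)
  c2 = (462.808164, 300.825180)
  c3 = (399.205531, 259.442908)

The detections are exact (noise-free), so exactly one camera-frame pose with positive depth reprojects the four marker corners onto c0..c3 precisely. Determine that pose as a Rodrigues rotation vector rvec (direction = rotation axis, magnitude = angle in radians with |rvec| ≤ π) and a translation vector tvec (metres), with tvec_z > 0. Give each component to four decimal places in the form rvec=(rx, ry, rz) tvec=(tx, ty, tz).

rvec=(-0.5306, -0.0279, 0.3897) tvec=(0.2798, 0.1113, 1.1176)

Intrinsics K: fx=431.8, fy=715.1, cx=315.0, cy=255.6
Marker side s = 0.181 m; corners in marker frame (Z=0):
  M0 = (-0.0905, +0.0905, 0)
  M1 = (+0.0905, +0.0905, 0)
  M2 = (+0.0905, -0.0905, 0)
  M3 = (-0.0905, -0.0905, 0)
Detected image corners:
  c0 = (380.537399, 354.631121) px
  c1 = (449.287971, 400.707996) px
  c2 = (462.808164, 300.825180) px
  c3 = (399.205531, 259.442908) px
Planar DLT: solve 8×8 A·h = b for H (H[2,2]=1):
  H  [+337.11376 -277.57674 +423.08672]
  H  [+219.35843 +392.15412 +326.80342]
  H  [-0.06603 -0.44584 +1.00000]
B = K⁻¹H; ‖b₁‖=0.894735, ‖b₂‖=0.894735; λ = 2/(‖b₁‖+‖b₂‖) = 1.117650, sign → tz>0 ⇒ λ=+1.117650
r₁ = λ·B[:,0] = (+0.92641,+0.36922,-0.07380); r₂ = λ·B[:,1] = (-0.35496,+0.79102,-0.49830)
r₃ = r₁×r₂ = (-0.12560,+0.48782,+0.86386); SVD([r₁ r₂ r₃]) → R = UVᵀ:
  R  [+0.92641 -0.35496 -0.12560]
  R  [+0.36922 +0.79102 +0.48782]
  R  [-0.07380 -0.49830 +0.86386]
t = (+0.27977, +0.11129, +1.11765) m
tr R = 2.581283; θ = arccos((tr R − 1)/2) = 0.658940 rad = 37.755°
axis k = ((R−Rᵀ)₃₂, (R−Rᵀ)₁₃, (R−Rᵀ)₂₁) / (2 sinθ) = (-0.805284, -0.042303, +0.591378)
rvec = θ·k = (-0.530634, -0.027875, +0.389683)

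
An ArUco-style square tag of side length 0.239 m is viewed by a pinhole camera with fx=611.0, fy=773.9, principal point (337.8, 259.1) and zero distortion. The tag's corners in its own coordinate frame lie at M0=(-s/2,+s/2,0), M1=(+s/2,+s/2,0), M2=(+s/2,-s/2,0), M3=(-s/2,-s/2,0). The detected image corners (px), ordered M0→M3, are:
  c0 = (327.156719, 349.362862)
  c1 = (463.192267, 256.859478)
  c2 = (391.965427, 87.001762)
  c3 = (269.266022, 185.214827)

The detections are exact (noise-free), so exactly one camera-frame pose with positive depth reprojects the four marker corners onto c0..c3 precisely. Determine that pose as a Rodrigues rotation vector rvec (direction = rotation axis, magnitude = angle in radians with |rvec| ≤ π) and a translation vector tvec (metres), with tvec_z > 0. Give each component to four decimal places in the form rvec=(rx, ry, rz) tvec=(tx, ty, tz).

Intrinsics K: fx=611.0, fy=773.9, cx=337.8, cy=259.1
Marker side s = 0.239 m; corners in marker frame (Z=0):
  M0 = (-0.1195, +0.1195, 0)
  M1 = (+0.1195, +0.1195, 0)
  M2 = (+0.1195, -0.1195, 0)
  M3 = (-0.1195, -0.1195, 0)
Detected image corners:
  c0 = (327.156719, 349.362862) px
  c1 = (463.192267, 256.859478) px
  c2 = (391.965427, 87.001762) px
  c3 = (269.266022, 185.214827) px
Planar DLT: solve 8×8 A·h = b for H (H[2,2]=1):
  H  [+430.39573 +167.45569 +359.47248]
  H  [-465.92976 +636.80704 +218.54095]
  H  [-0.30300 -0.28012 +1.00000]
B = K⁻¹H; ‖b₁‖=1.050086, ‖b₂‖=1.050086; λ = 2/(‖b₁‖+‖b₂‖) = 0.952303, sign → tz>0 ⇒ λ=+0.952303
r₁ = λ·B[:,0] = (+0.83034,-0.47673,-0.28855); r₂ = λ·B[:,1] = (+0.40848,+0.87292,-0.26676)
r₃ = r₁×r₂ = (+0.37905,+0.10364,+0.91955); SVD([r₁ r₂ r₃]) → R = UVᵀ:
  R  [+0.83034 +0.40848 +0.37905]
  R  [-0.47673 +0.87292 +0.10364]
  R  [-0.28855 -0.26676 +0.91955]
t = (+0.03378, -0.04991, +0.95230) m
tr R = 2.622813; θ = arccos((tr R − 1)/2) = 0.624242 rad = 35.766°
axis k = ((R−Rᵀ)₃₂, (R−Rᵀ)₁₃, (R−Rᵀ)₂₁) / (2 sinθ) = (-0.316858, +0.571102, -0.757261)
rvec = θ·k = (-0.197796, +0.356506, -0.472714)

rvec=(-0.1978, 0.3565, -0.4727) tvec=(0.0338, -0.0499, 0.9523)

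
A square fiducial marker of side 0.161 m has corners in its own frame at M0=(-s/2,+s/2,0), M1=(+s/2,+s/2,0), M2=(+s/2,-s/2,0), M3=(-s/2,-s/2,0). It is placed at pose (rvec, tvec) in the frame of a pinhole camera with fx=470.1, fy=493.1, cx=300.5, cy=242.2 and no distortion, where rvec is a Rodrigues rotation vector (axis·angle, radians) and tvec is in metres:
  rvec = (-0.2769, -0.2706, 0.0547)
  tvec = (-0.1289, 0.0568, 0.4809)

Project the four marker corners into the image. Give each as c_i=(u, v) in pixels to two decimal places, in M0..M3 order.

Intrinsics K: fx=470.1, fy=493.1, cx=300.5, cy=242.2
Marker side s = 0.161 m; corners in marker frame (Z=0):
  M0 = (-0.0805, +0.0805, 0)
  M1 = (+0.0805, +0.0805, 0)
  M2 = (+0.0805, -0.0805, 0)
  M3 = (-0.0805, -0.0805, 0)
rvec = (-0.2769, -0.2706, 0.0547), |rvec| = θ = 0.39101 rad = 22.403°
Rodrigues: sinθ=0.38112, 1−cosθ=0.07548; R = I + sinθ·[k]× + (1−cosθ)·[k]×²:
    [+0.96237 -0.01633 -0.27123]
    [+0.09031 +0.96067 +0.26259]
    [+0.25628 -0.27720 +0.92600]
t = (-0.1289, 0.0568, 0.4809) m
M0: Pc = R·M0+t = (-0.20769, +0.12686, +0.43795); u = 470.1·(-0.20769)/0.43795 + 300.5 = 77.5705, v = 493.1·(+0.12686)/0.43795 + 242.2 = 385.0387
M1: Pc = R·M1+t = (-0.05274, +0.14140, +0.47922); u = 470.1·(-0.05274)/0.47922 + 300.5 = 248.7601, v = 493.1·(+0.14140)/0.47922 + 242.2 = 387.7007
M2: Pc = R·M2+t = (-0.05011, -0.01326, +0.52385); u = 470.1·(-0.05011)/0.52385 + 300.5 = 255.5272, v = 493.1·(-0.01326)/0.52385 + 242.2 = 229.7141
M3: Pc = R·M3+t = (-0.20506, -0.02780, +0.48258); u = 470.1·(-0.20506)/0.48258 + 300.5 = 100.7480, v = 493.1·(-0.02780)/0.48258 + 242.2 = 213.7904

c0=(77.57, 385.04) c1=(248.76, 387.70) c2=(255.53, 229.71) c3=(100.75, 213.79)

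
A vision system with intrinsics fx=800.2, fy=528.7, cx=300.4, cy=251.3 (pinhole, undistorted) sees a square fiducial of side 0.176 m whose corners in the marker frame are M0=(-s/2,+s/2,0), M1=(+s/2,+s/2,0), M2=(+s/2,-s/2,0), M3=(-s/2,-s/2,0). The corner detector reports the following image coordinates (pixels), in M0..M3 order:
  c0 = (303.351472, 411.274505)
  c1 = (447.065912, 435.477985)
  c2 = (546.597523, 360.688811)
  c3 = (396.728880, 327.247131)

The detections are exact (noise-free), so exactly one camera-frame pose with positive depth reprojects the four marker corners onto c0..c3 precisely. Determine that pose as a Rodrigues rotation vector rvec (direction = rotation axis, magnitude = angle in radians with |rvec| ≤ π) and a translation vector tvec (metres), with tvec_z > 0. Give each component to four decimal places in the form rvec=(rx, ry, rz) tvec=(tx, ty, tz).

rvec=(0.5307, -0.2761, 0.4409) tvec=(0.1210, 0.1996, 0.7827)

Intrinsics K: fx=800.2, fy=528.7, cx=300.4, cy=251.3
Marker side s = 0.176 m; corners in marker frame (Z=0):
  M0 = (-0.0880, +0.0880, 0)
  M1 = (+0.0880, +0.0880, 0)
  M2 = (+0.0880, -0.0880, 0)
  M3 = (-0.0880, -0.0880, 0)
Detected image corners:
  c0 = (303.351472, 411.274505) px
  c1 = (447.065912, 435.477985) px
  c2 = (546.597523, 360.688811) px
  c3 = (396.728880, 327.247131) px
Planar DLT: solve 8×8 A·h = b for H (H[2,2]=1):
  H  [+1029.64244 -318.80996 +424.12760]
  H  [+340.49883 +658.45955 +386.15778]
  H  [+0.46391 +0.54304 +1.00000]
B = K⁻¹H; ‖b₁‖=1.277660, ‖b₂‖=1.277660; λ = 2/(‖b₁‖+‖b₂‖) = 0.782681, sign → tz>0 ⇒ λ=+0.782681
r₁ = λ·B[:,0] = (+0.87079,+0.33149,+0.36309); r₂ = λ·B[:,1] = (-0.47139,+0.77275,+0.42502)
r₃ = r₁×r₂ = (-0.13969,-0.54126,+0.82917); SVD([r₁ r₂ r₃]) → R = UVᵀ:
  R  [+0.87079 -0.47139 -0.13969]
  R  [+0.33149 +0.77275 -0.54126]
  R  [+0.36309 +0.42502 +0.82917]
t = (+0.12102, +0.19964, +0.78268) m
tr R = 2.472716; θ = arccos((tr R − 1)/2) = 0.743125 rad = 42.578°
axis k = ((R−Rᵀ)₃₂, (R−Rᵀ)₁₃, (R−Rᵀ)₂₁) / (2 sinθ) = (+0.714084, -0.371555, +0.593322)
rvec = θ·k = (+0.530654, -0.276112, +0.440912)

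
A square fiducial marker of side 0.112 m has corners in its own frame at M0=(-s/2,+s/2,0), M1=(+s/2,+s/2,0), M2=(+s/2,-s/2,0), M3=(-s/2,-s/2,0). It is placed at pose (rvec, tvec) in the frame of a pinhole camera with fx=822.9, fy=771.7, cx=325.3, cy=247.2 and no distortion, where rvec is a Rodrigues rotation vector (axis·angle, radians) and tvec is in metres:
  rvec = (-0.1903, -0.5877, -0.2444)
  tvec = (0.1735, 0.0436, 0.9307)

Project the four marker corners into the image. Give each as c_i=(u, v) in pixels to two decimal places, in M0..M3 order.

Intrinsics K: fx=822.9, fy=771.7, cx=325.3, cy=247.2
Marker side s = 0.112 m; corners in marker frame (Z=0):
  M0 = (-0.0560, +0.0560, 0)
  M1 = (+0.0560, +0.0560, 0)
  M2 = (+0.0560, -0.0560, 0)
  M3 = (-0.0560, -0.0560, 0)
rvec = (-0.1903, -0.5877, -0.2444), |rvec| = θ = 0.66433 rad = 38.063°
Rodrigues: sinθ=0.61653, 1−cosθ=0.21267; R = I + sinθ·[k]× + (1−cosθ)·[k]×²:
    [+0.80478 +0.28071 -0.52300]
    [-0.17292 +0.95377 +0.24582]
    [+0.56783 -0.10739 +0.81611]
t = (0.1735, 0.0436, 0.9307) m
M0: Pc = R·M0+t = (+0.14415, +0.10669, +0.89289); u = 822.9·(+0.14415)/0.89289 + 325.3 = 458.1529, v = 771.7·(+0.10669)/0.89289 + 247.2 = 339.4134
M1: Pc = R·M1+t = (+0.23429, +0.08733, +0.95648); u = 822.9·(+0.23429)/0.95648 + 325.3 = 526.8664, v = 771.7·(+0.08733)/0.95648 + 247.2 = 317.6564
M2: Pc = R·M2+t = (+0.20285, -0.01949, +0.96851); u = 822.9·(+0.20285)/0.96851 + 325.3 = 497.6505, v = 771.7·(-0.01949)/0.96851 + 247.2 = 231.6670
M3: Pc = R·M3+t = (+0.11271, -0.00013, +0.90492); u = 822.9·(+0.11271)/0.90492 + 325.3 = 427.7971, v = 771.7·(-0.00013)/0.90492 + 247.2 = 247.0915

c0=(458.15, 339.41) c1=(526.87, 317.66) c2=(497.65, 231.67) c3=(427.80, 247.09)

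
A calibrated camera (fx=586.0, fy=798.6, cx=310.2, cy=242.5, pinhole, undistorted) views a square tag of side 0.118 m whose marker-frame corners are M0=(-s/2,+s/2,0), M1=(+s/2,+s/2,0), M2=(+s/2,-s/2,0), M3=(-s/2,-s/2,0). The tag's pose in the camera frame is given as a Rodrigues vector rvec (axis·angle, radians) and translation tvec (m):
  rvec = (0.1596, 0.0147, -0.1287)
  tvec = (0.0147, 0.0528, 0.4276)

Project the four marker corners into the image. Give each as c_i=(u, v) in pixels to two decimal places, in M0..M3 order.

c0=(261.81, 457.54) c1=(418.96, 431.58) c2=(402.42, 218.68) c3=(238.42, 247.27)

Intrinsics K: fx=586.0, fy=798.6, cx=310.2, cy=242.5
Marker side s = 0.118 m; corners in marker frame (Z=0):
  M0 = (-0.0590, +0.0590, 0)
  M1 = (+0.0590, +0.0590, 0)
  M2 = (+0.0590, -0.0590, 0)
  M3 = (-0.0590, -0.0590, 0)
rvec = (0.1596, 0.0147, -0.1287), |rvec| = θ = 0.20555 rad = 11.777°
Rodrigues: sinθ=0.20411, 1−cosθ=0.02105; R = I + sinθ·[k]× + (1−cosθ)·[k]×²:
    [+0.99164 +0.12896 +0.00436]
    [-0.12663 +0.97906 -0.15942]
    [-0.02483 +0.15754 +0.98720]
t = (0.0147, 0.0528, 0.4276) m
M0: Pc = R·M0+t = (-0.03620, +0.11804, +0.43836); u = 586.0·(-0.03620)/0.43836 + 310.2 = 261.8107, v = 798.6·(+0.11804)/0.43836 + 242.5 = 457.5357
M1: Pc = R·M1+t = (+0.08082, +0.10309, +0.43543); u = 586.0·(+0.08082)/0.43543 + 310.2 = 418.9615, v = 798.6·(+0.10309)/0.43543 + 242.5 = 431.5784
M2: Pc = R·M2+t = (+0.06560, -0.01244, +0.41684); u = 586.0·(+0.06560)/0.41684 + 310.2 = 402.4183, v = 798.6·(-0.01244)/0.41684 + 242.5 = 218.6760
M3: Pc = R·M3+t = (-0.05142, +0.00251, +0.41977); u = 586.0·(-0.05142)/0.41977 + 310.2 = 238.4237, v = 798.6·(+0.00251)/0.41977 + 242.5 = 247.2689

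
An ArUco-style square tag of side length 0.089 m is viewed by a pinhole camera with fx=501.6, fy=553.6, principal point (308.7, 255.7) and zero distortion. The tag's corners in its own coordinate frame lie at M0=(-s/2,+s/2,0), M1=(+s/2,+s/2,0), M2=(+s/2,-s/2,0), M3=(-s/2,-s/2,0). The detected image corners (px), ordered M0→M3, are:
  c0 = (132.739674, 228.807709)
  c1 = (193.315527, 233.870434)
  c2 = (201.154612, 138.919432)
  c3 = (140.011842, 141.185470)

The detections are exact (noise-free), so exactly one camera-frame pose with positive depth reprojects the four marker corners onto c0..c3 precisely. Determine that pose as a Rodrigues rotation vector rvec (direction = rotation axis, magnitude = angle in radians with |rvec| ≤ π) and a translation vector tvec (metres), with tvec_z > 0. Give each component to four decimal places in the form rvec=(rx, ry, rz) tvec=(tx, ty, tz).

Intrinsics K: fx=501.6, fy=553.6, cx=308.7, cy=255.7
Marker side s = 0.089 m; corners in marker frame (Z=0):
  M0 = (-0.0445, +0.0445, 0)
  M1 = (+0.0445, +0.0445, 0)
  M2 = (+0.0445, -0.0445, 0)
  M3 = (-0.0445, -0.0445, 0)
Detected image corners:
  c0 = (132.739674, 228.807709) px
  c1 = (193.315527, 233.870434) px
  c2 = (201.154612, 138.919432) px
  c3 = (140.011842, 141.185470) px
Planar DLT: solve 8×8 A·h = b for H (H[2,2]=1):
  H  [+533.36436 -85.98624 +165.58530]
  H  [-151.78887 +1022.68234 +185.65285]
  H  [-0.90194 -0.00731 +1.00000]
B = K⁻¹H; ‖b₁‖=1.858234, ‖b₂‖=1.858234; λ = 2/(‖b₁‖+‖b₂‖) = 0.538145, sign → tz>0 ⇒ λ=+0.538145
r₁ = λ·B[:,0] = (+0.87094,+0.07664,-0.48538); r₂ = λ·B[:,1] = (-0.08983,+0.99595,-0.00393)
r₃ = r₁×r₂ = (+0.48311,+0.04703,+0.87430); SVD([r₁ r₂ r₃]) → R = UVᵀ:
  R  [+0.87094 -0.08983 +0.48311]
  R  [+0.07664 +0.99595 +0.04703]
  R  [-0.48538 -0.00393 +0.87430]
t = (-0.15354, -0.06809, +0.53815) m
tr R = 2.741185; θ = arccos((tr R − 1)/2) = 0.514391 rad = 29.472°
axis k = ((R−Rᵀ)₃₂, (R−Rᵀ)₁₃, (R−Rᵀ)₂₁) / (2 sinθ) = (-0.051790, +0.984225, +0.169172)
rvec = θ·k = (-0.026640, +0.506276, +0.087021)

rvec=(-0.0266, 0.5063, 0.0870) tvec=(-0.1535, -0.0681, 0.5381)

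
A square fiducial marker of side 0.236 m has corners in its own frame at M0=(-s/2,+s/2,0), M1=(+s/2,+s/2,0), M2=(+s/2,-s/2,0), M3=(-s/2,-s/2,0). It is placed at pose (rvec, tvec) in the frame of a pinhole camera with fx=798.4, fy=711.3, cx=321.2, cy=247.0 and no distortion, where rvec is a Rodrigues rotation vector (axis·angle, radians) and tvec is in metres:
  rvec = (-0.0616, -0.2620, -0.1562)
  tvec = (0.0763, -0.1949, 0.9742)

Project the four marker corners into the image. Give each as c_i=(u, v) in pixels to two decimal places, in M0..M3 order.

Intrinsics K: fx=798.4, fy=711.3, cx=321.2, cy=247.0
Marker side s = 0.236 m; corners in marker frame (Z=0):
  M0 = (-0.1180, +0.1180, 0)
  M1 = (+0.1180, +0.1180, 0)
  M2 = (+0.1180, -0.1180, 0)
  M3 = (-0.1180, -0.1180, 0)
rvec = (-0.0616, -0.2620, -0.1562), |rvec| = θ = 0.31119 rad = 17.830°
Rodrigues: sinθ=0.30619, 1−cosθ=0.04803; R = I + sinθ·[k]× + (1−cosθ)·[k]×²:
    [+0.95385 +0.16170 -0.25302]
    [-0.14569 +0.98602 +0.08091]
    [+0.26256 -0.04031 +0.96407]
t = (0.0763, -0.1949, 0.9742) m
M0: Pc = R·M0+t = (-0.01717, -0.06136, +0.93846); u = 798.4·(-0.01717)/0.93846 + 321.2 = 306.5887, v = 711.3·(-0.06136)/0.93846 + 247.0 = 200.4933
M1: Pc = R·M1+t = (+0.20793, -0.09574, +1.00043); u = 798.4·(+0.20793)/1.00043 + 321.2 = 487.1445, v = 711.3·(-0.09574)/1.00043 + 247.0 = 178.9284
M2: Pc = R·M2+t = (+0.16977, -0.32844, +1.00994); u = 798.4·(+0.16977)/1.00994 + 321.2 = 455.4140, v = 711.3·(-0.32844)/1.00994 + 247.0 = 15.6791
M3: Pc = R·M3+t = (-0.05533, -0.29406, +0.94797); u = 798.4·(-0.05533)/0.94797 + 321.2 = 274.5961, v = 711.3·(-0.29406)/0.94797 + 247.0 = 26.3567

c0=(306.59, 200.49) c1=(487.14, 178.93) c2=(455.41, 15.68) c3=(274.60, 26.36)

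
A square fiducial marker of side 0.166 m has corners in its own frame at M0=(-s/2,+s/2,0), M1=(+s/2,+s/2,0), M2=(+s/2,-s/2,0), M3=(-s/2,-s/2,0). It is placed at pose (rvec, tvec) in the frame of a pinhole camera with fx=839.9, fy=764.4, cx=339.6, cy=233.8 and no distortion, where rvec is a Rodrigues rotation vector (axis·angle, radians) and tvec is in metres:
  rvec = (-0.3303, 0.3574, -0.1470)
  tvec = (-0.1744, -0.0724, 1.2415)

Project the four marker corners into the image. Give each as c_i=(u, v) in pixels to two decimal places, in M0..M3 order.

c0=(173.97, 247.22) c1=(275.49, 226.60) c2=(269.11, 131.40) c3=(172.29, 155.01)

Intrinsics K: fx=839.9, fy=764.4, cx=339.6, cy=233.8
Marker side s = 0.166 m; corners in marker frame (Z=0):
  M0 = (-0.0830, +0.0830, 0)
  M1 = (+0.0830, +0.0830, 0)
  M2 = (+0.0830, -0.0830, 0)
  M3 = (-0.0830, -0.0830, 0)
rvec = (-0.3303, 0.3574, -0.1470), |rvec| = θ = 0.50837 rad = 29.128°
Rodrigues: sinθ=0.48676, 1−cosθ=0.12646; R = I + sinθ·[k]× + (1−cosθ)·[k]×²:
    [+0.92692 +0.08299 +0.36596]
    [-0.19851 +0.93604 +0.29055]
    [-0.31844 -0.34196 +0.88411]
t = (-0.1744, -0.0724, 1.2415) m
M0: Pc = R·M0+t = (-0.24445, +0.02177, +1.23955); u = 839.9·(-0.24445)/1.23955 + 339.6 = 173.9663, v = 764.4·(+0.02177)/1.23955 + 233.8 = 247.2239
M1: Pc = R·M1+t = (-0.09058, -0.01119, +1.18669); u = 839.9·(-0.09058)/1.18669 + 339.6 = 275.4919, v = 764.4·(-0.01119)/1.18669 + 233.8 = 226.5951
M2: Pc = R·M2+t = (-0.10435, -0.16657, +1.24345); u = 839.9·(-0.10435)/1.24345 + 339.6 = 269.1138, v = 764.4·(-0.16657)/1.24345 + 233.8 = 131.4039
M3: Pc = R·M3+t = (-0.25822, -0.13361, +1.29631); u = 839.9·(-0.25822)/1.29631 + 339.6 = 172.2941, v = 764.4·(-0.13361)/1.29631 + 233.8 = 155.0111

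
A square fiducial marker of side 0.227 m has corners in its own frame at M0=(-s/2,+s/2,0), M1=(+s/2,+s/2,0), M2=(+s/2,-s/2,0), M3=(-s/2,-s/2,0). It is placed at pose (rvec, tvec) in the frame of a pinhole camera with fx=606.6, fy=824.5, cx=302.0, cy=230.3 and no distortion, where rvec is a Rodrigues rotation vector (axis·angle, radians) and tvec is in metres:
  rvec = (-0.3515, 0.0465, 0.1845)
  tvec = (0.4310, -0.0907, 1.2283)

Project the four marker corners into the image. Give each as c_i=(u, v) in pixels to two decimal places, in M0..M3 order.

Intrinsics K: fx=606.6, fy=824.5, cx=302.0, cy=230.3
Marker side s = 0.227 m; corners in marker frame (Z=0):
  M0 = (-0.1135, +0.1135, 0)
  M1 = (+0.1135, +0.1135, 0)
  M2 = (+0.1135, -0.1135, 0)
  M3 = (-0.1135, -0.1135, 0)
rvec = (-0.3515, 0.0465, 0.1845), |rvec| = θ = 0.39969 rad = 22.901°
Rodrigues: sinθ=0.38914, 1−cosθ=0.07882; R = I + sinθ·[k]× + (1−cosθ)·[k]×²:
    [+0.98214 -0.18769 +0.01328]
    [+0.17156 +0.92225 +0.34645]
    [-0.07727 -0.33798 +0.93798]
t = (0.4310, -0.0907, 1.2283) m
M0: Pc = R·M0+t = (+0.29822, -0.00550, +1.19871); u = 606.6·(+0.29822)/1.19871 + 302.0 = 452.9148, v = 824.5·(-0.00550)/1.19871 + 230.3 = 226.5188
M1: Pc = R·M1+t = (+0.52117, +0.03345, +1.18117); u = 606.6·(+0.52117)/1.18117 + 302.0 = 569.6515, v = 824.5·(+0.03345)/1.18117 + 230.3 = 253.6475
M2: Pc = R·M2+t = (+0.56378, -0.17590, +1.25789); u = 606.6·(+0.56378)/1.25789 + 302.0 = 573.8727, v = 824.5·(-0.17590)/1.25789 + 230.3 = 115.0024
M3: Pc = R·M3+t = (+0.34083, -0.21485, +1.27543); u = 606.6·(+0.34083)/1.27543 + 302.0 = 464.1002, v = 824.5·(-0.21485)/1.27543 + 230.3 = 91.4123

c0=(452.91, 226.52) c1=(569.65, 253.65) c2=(573.87, 115.00) c3=(464.10, 91.41)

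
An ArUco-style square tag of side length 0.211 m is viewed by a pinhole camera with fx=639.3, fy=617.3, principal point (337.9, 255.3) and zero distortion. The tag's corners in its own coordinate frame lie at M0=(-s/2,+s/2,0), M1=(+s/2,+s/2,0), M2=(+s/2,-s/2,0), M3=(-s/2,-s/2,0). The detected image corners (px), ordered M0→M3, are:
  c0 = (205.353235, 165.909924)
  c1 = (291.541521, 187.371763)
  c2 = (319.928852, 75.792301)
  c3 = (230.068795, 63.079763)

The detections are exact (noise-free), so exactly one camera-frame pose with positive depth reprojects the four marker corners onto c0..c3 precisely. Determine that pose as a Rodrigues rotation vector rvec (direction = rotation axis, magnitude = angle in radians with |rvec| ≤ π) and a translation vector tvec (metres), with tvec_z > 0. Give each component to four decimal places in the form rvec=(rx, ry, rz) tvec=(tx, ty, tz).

Intrinsics K: fx=639.3, fy=617.3, cx=337.9, cy=255.3
Marker side s = 0.211 m; corners in marker frame (Z=0):
  M0 = (-0.1055, +0.1055, 0)
  M1 = (+0.1055, +0.1055, 0)
  M2 = (+0.1055, -0.1055, 0)
  M3 = (-0.1055, -0.1055, 0)
Detected image corners:
  c0 = (205.353235, 165.909924) px
  c1 = (291.541521, 187.371763) px
  c2 = (319.928852, 75.792301) px
  c3 = (230.068795, 63.079763) px
Planar DLT: solve 8×8 A·h = b for H (H[2,2]=1):
  H  [+312.64817 -105.23728 +259.76164]
  H  [+32.04481 +516.71821 +123.11586]
  H  [-0.39911 +0.07731 +1.00000]
B = K⁻¹H; ‖b₁‖=0.834485, ‖b₂‖=0.834485; λ = 2/(‖b₁‖+‖b₂‖) = 1.198344, sign → tz>0 ⇒ λ=+1.198344
r₁ = λ·B[:,0] = (+0.83884,+0.26001,-0.47827); r₂ = λ·B[:,1] = (-0.24623,+0.96477,+0.09264)
r₃ = r₁×r₂ = (+0.48551,+0.04006,+0.87331); SVD([r₁ r₂ r₃]) → R = UVᵀ:
  R  [+0.83884 -0.24623 +0.48551]
  R  [+0.26001 +0.96477 +0.04006]
  R  [-0.47827 +0.09264 +0.87331]
t = (-0.14647, -0.25660, +1.19834) m
tr R = 2.676923; θ = arccos((tr R − 1)/2) = 0.576342 rad = 33.022°
axis k = ((R−Rᵀ)₃₂, (R−Rᵀ)₁₃, (R−Rᵀ)₂₁) / (2 sinθ) = (+0.048245, +0.884273, +0.464471)
rvec = θ·k = (+0.027805, +0.509644, +0.267694)

rvec=(0.0278, 0.5096, 0.2677) tvec=(-0.1465, -0.2566, 1.1983)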